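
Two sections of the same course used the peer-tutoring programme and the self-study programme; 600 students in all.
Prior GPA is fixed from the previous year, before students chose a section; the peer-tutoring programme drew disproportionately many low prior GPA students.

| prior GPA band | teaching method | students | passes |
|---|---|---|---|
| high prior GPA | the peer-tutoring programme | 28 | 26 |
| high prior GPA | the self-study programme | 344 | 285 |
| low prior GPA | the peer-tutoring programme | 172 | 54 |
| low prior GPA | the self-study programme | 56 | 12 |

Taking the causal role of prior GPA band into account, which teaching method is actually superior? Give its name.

The prior GPA band-specific comparison favours the peer-tutoring programme throughout, but the pooled figures favour the self-study programme. The question is whether to condition on prior GPA band.
Prior GPA band is set before the teaching method has any effect — it is not caused by the teaching method — and it independently drives the outcome. That makes it a confounder, so the causal comparison is within prior GPA band levels.
Within each level — high prior GPA: 92.9% vs 82.8%; low prior GPA: 31.4% vs 21.4% — the peer-tutoring programme is higher every time.

the peer-tutoring programme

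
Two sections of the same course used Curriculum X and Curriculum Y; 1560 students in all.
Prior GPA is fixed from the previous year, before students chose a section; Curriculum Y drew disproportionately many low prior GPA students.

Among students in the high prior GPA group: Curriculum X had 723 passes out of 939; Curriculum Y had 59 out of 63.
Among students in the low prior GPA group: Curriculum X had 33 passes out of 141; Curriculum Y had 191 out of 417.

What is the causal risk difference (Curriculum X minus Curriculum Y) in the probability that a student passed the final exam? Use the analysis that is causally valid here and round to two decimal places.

-0.19

Prior GPA band satisfies the back-door criterion: it is not a descendant of the teaching method, and it blocks the spurious path from teaching method to outcome. Adjusting for it (i.e., using the within-prior GPA band rates) gives the causal effect.
Adjusting over the population distribution of prior GPA band: 0.642·(0.770−0.937) + 0.358·(0.234−0.458) = -0.187.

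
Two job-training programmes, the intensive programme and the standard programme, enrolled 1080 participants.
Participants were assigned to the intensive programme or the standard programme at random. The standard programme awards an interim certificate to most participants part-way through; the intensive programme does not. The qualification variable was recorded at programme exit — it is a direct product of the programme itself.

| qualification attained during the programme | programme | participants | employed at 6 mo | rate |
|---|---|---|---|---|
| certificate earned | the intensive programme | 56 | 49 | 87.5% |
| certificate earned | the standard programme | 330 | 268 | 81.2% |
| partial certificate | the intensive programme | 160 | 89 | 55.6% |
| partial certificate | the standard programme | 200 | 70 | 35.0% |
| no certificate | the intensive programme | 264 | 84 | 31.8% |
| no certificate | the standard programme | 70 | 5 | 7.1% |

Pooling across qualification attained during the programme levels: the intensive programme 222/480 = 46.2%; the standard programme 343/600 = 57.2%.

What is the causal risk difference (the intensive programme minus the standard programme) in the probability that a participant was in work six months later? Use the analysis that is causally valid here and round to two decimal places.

-0.11

Qualification attained during the programme here is a post-treatment variable shaped by the programme; conditioning on it would introduce bias rather than remove it. The overall comparison is the causal one.
The causal difference is the pooled difference: 0.463 − 0.572 = -0.109.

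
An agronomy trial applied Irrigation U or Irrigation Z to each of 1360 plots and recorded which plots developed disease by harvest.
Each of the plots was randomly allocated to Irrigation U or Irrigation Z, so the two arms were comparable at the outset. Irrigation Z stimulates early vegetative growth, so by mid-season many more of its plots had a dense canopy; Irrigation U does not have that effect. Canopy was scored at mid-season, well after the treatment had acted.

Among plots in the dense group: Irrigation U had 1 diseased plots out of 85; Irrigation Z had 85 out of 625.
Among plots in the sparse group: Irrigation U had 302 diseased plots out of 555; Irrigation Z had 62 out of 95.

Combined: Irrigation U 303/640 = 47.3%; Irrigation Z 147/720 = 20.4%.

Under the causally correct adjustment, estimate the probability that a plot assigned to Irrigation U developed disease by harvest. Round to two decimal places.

Mid-season canopy lies on the pathway irrigation → mid-season canopy → outcome, so adjusting for it blocks the indirect effect. For the total causal effect of irrigation, use the unadjusted pooled rates.
So P(outcome | do(Irrigation U)) is just the pooled rate for Irrigation U: 303/640 = 0.473.

0.47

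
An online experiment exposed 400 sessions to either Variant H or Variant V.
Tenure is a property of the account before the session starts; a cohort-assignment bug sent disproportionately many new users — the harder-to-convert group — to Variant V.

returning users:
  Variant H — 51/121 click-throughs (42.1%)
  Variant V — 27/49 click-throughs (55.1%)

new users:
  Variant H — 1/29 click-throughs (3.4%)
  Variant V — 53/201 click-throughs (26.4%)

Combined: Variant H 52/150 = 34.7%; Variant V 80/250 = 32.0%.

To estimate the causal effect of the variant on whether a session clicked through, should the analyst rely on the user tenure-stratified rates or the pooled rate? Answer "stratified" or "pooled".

The stratified and pooled comparisons disagree (Variant V wins within each user tenure; Variant H wins overall), so the answer turns on the causal role of user tenure.
User tenure is set before the variant has any effect — it is not caused by the variant — and it independently drives the outcome. That makes it a confounder, so the causal comparison is within user tenure levels.
Within each level — returning users: 42.1% vs 55.1%; new users: 3.4% vs 26.4% — Variant V is higher every time.

stratified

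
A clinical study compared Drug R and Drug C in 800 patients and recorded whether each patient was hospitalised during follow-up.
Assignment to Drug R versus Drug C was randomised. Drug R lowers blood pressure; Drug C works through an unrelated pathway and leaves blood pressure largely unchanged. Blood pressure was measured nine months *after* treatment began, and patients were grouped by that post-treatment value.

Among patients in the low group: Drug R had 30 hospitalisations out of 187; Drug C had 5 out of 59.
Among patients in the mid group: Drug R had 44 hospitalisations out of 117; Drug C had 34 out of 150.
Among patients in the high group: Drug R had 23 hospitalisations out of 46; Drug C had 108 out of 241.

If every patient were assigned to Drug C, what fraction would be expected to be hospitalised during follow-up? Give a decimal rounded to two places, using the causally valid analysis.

Stratifying would compare drugs among patients the drugs themselves sorted into blood pressure groups — a form of selection on an intermediate. The unconditioned pooled rates give the total causal effect.
So P(outcome | do(Drug C)) is just the pooled rate for Drug C: 147/450 = 0.327.

0.33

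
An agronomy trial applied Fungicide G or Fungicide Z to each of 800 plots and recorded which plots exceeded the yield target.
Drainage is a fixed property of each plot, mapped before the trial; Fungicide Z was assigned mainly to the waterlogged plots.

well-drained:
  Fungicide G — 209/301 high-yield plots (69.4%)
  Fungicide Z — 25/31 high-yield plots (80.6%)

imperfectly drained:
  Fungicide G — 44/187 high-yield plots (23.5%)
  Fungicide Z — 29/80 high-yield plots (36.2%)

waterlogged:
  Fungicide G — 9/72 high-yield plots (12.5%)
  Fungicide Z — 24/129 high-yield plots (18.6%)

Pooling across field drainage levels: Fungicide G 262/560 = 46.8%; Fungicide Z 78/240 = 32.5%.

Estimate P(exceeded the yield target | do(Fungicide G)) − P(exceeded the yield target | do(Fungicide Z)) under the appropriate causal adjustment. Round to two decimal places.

-0.10

The imbalance in field drainage arose from how plots were allocated, not from anything the fungicide did; and field drainage independently affects the outcome. The pooled gap is confounded — condition on field drainage.
Adjusting over the population distribution of field drainage: 0.415·(0.694−0.806) + 0.334·(0.235−0.362) + 0.251·(0.125−0.186) = -0.104.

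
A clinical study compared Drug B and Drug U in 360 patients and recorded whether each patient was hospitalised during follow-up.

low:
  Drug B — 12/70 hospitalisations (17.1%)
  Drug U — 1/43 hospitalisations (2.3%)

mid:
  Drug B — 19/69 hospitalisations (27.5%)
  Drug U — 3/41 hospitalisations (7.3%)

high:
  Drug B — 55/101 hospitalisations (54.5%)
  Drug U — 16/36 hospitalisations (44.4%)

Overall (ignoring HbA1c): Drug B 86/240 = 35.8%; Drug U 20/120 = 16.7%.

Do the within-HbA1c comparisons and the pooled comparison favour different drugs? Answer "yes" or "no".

no

Within each HbA1c level (low 17.1% vs 2.3%; mid 27.5% vs 7.3%; high 54.5% vs 44.4%), Drug U has the lower rate every time. Pooled: 35.8% vs 16.7% — Drug U has the lower rate overall. They agree.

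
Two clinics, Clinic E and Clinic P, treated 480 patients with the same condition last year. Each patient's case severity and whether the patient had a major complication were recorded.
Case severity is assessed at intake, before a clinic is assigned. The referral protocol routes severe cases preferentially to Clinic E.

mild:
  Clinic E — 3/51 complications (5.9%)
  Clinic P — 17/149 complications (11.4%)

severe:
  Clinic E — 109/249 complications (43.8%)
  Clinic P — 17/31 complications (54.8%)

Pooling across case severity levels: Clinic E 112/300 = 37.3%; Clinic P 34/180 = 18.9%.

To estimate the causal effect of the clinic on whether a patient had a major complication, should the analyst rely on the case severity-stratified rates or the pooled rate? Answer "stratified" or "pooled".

stratified

Clinic E is lower inside every case severity stratum but Clinic P is lower in aggregate. Whether to stratify depends on how case severity relates to the clinic.
Case severity satisfies the back-door criterion: it is not a descendant of the clinic, and it blocks the spurious path from clinic to outcome. Adjusting for it (i.e., using the within-case severity rates) gives the causal effect.
Within each level — mild: 5.9% vs 11.4%; severe: 43.8% vs 54.8% — Clinic E is lower every time.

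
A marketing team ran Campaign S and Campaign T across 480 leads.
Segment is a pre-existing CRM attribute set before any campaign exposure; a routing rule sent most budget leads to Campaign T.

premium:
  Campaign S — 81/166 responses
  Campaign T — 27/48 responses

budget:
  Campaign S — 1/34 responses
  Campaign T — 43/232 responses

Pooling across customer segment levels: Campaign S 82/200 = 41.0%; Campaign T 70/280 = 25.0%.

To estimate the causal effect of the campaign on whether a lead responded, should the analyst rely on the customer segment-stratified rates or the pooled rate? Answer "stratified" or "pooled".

stratified

Customer segment differs across campaigns for reasons unrelated to any effect of the campaign itself, and it separately predicts the outcome — a classic confounder. We must compare within customer segment levels.
Within each level — premium: 48.8% vs 56.2%; budget: 2.9% vs 18.5% — Campaign T is higher every time.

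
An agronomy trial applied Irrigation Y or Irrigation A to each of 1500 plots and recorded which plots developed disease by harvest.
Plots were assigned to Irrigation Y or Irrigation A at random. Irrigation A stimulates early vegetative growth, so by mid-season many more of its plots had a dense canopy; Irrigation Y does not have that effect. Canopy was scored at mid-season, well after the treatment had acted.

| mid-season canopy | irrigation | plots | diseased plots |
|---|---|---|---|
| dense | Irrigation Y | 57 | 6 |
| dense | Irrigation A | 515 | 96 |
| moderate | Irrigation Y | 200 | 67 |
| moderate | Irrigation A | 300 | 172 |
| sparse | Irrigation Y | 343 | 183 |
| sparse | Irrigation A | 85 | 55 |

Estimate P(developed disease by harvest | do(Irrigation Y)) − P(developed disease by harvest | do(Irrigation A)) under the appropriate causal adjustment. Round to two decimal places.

+0.07

The stratified and pooled comparisons disagree (Irrigation Y wins within each mid-season canopy; Irrigation A wins overall), so the answer turns on the causal role of mid-season canopy.
Mid-season canopy lies on the pathway irrigation → mid-season canopy → outcome, so adjusting for it blocks the indirect effect. For the total causal effect of irrigation, use the unadjusted pooled rates.
The causal difference is the pooled difference: 0.427 − 0.359 = +0.068.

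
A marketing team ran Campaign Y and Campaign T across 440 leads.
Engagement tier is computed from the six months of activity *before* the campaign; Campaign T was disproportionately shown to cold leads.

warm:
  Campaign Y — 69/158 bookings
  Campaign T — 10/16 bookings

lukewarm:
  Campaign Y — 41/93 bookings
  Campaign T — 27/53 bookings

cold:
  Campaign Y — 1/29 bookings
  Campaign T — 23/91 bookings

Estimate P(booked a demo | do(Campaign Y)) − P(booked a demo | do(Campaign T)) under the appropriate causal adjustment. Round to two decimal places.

-0.16

The engagement tier-specific comparison favours Campaign T throughout, but the pooled figures favour Campaign Y. The question is whether to condition on engagement tier.
Here engagement tier is a common cause — it drives both which campaign a case falls under and the outcome. The crude comparison mixes populations; the stratum-specific rates are the causally relevant ones.
Adjusting over the population distribution of engagement tier: 0.395·(0.437−0.625) + 0.332·(0.441−0.509) + 0.273·(0.034−0.253) = -0.157.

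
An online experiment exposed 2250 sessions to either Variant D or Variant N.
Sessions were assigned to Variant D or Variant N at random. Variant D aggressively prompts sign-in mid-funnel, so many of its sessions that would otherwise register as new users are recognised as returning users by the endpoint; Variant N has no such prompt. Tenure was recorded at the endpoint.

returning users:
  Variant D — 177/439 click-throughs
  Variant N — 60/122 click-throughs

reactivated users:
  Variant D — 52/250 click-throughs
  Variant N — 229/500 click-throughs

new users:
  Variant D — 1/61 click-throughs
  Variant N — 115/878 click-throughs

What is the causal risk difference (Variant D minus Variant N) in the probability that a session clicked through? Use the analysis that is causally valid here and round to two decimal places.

+0.04

User tenure here is a post-treatment variable shaped by the variant; conditioning on it would introduce bias rather than remove it. The overall comparison is the causal one.
The causal difference is the pooled difference: 0.307 − 0.269 = +0.037.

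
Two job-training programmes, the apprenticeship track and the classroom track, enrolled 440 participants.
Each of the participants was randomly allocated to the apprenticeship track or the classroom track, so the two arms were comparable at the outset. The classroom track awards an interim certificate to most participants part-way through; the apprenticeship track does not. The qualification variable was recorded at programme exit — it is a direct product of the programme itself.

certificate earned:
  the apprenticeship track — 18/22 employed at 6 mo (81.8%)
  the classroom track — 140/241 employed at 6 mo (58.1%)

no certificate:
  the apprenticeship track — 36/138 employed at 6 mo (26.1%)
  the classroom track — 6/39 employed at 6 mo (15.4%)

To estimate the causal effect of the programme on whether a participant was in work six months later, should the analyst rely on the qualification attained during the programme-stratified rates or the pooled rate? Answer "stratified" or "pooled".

pooled

the apprenticeship track is higher inside every qualification attained during the programme stratum but the classroom track is higher in aggregate. Whether to stratify depends on how qualification attained during the programme relates to the programme.
Qualification attained during the programme is recorded after the programme and is itself shifted by it — it sits on the causal path from programme to outcome. Conditioning on a mediator would strip out part of the effect we want; the pooled comparison gives the total causal effect.
Pooled: the apprenticeship track 33.8% vs the classroom track 52.1%; the classroom track is higher overall.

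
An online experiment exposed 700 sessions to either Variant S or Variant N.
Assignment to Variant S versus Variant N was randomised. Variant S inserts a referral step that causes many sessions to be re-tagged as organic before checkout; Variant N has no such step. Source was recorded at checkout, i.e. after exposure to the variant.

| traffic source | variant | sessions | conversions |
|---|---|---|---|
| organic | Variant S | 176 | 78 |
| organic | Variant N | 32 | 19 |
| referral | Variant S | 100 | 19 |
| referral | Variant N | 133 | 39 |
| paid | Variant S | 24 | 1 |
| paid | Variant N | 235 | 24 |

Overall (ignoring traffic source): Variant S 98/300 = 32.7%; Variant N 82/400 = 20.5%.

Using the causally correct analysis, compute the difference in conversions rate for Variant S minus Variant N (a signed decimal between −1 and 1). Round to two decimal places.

The stratified and pooled comparisons disagree (Variant N wins within each traffic source; Variant S wins overall), so the answer turns on the causal role of traffic source.
Traffic source lies on the pathway variant → traffic source → outcome, so adjusting for it blocks the indirect effect. For the total causal effect of variant, use the unadjusted pooled rates.
The causal difference is the pooled difference: 0.327 − 0.205 = +0.122.

+0.12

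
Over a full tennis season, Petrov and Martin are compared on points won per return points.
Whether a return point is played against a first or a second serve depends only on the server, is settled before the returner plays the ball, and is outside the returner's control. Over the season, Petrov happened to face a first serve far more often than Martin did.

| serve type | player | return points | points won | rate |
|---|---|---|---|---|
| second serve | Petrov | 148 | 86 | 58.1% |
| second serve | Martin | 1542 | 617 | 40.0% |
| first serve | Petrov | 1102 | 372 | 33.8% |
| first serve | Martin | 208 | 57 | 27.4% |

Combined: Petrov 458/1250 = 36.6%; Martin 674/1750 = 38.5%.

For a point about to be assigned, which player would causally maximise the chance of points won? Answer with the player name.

Petrov

The imbalance in serve type arose from how return points were allocated, not from anything the player did; and serve type independently affects the outcome. The pooled gap is confounded — condition on serve type.
Within each level — second serve: 58.1% vs 40.0%; first serve: 33.8% vs 27.4% — Petrov is higher every time.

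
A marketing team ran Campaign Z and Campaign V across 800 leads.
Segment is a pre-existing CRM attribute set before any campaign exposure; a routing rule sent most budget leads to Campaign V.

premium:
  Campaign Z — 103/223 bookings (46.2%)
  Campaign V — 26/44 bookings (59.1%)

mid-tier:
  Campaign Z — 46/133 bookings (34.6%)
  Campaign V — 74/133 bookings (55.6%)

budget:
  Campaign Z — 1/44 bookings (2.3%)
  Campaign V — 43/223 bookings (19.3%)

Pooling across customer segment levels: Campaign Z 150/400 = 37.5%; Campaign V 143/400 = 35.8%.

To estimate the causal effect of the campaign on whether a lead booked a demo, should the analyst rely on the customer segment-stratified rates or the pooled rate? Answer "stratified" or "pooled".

stratified

Campaign V is higher inside every customer segment stratum but Campaign Z is higher in aggregate. Whether to stratify depends on how customer segment relates to the campaign.
Here customer segment is a common cause — it drives both which campaign a case falls under and the outcome. The crude comparison mixes populations; the stratum-specific rates are the causally relevant ones.
Within each level — premium: 46.2% vs 59.1%; mid-tier: 34.6% vs 55.6%; budget: 2.3% vs 19.3% — Campaign V is higher every time.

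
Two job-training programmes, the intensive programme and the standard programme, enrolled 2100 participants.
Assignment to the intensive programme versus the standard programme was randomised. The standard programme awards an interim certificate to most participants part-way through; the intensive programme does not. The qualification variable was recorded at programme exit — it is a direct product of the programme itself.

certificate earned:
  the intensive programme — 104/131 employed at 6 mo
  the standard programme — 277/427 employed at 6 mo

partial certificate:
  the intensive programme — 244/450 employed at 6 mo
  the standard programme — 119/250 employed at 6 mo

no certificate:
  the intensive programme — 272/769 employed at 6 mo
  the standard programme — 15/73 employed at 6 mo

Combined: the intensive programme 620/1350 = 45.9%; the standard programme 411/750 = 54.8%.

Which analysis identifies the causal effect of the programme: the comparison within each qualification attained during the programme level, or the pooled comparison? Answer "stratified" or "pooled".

The stratified and pooled comparisons disagree (the intensive programme wins within each qualification attained during the programme; the standard programme wins overall), so the answer turns on the causal role of qualification attained during the programme.
Qualification attained during the programme is downstream of the programme. One should not condition on a consequence of treatment, so the overall rates are the right comparison.
Pooled: the intensive programme 45.9% vs the standard programme 54.8%; the standard programme is higher overall.

pooled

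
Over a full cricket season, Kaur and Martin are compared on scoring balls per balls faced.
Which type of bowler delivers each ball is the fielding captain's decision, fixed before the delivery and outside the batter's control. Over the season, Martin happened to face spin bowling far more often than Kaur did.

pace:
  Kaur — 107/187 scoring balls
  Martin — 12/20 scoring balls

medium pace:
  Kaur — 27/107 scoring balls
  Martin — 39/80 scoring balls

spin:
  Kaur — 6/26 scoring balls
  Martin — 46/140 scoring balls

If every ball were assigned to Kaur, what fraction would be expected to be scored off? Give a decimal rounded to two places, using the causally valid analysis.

0.36

The stratified and pooled comparisons disagree (Martin wins within each bowling type; Kaur wins overall), so the answer turns on the causal role of bowling type.
The imbalance in bowling type arose from how balls faced were allocated, not from anything the player did; and bowling type independently affects the outcome. The pooled gap is confounded — condition on bowling type.
Standardising Kaur to the population bowling type mix: 0.370·107/187 + 0.334·27/107 + 0.296·6/26 = 0.364.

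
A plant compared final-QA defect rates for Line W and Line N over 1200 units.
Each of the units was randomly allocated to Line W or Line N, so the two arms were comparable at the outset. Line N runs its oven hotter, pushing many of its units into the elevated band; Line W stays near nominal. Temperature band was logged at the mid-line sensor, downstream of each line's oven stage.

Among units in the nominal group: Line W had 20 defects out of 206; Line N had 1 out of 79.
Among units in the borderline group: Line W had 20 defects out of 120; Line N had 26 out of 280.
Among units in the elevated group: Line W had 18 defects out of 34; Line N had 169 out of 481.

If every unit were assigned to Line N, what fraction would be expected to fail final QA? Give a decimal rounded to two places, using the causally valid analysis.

0.23

The in-process temperature band-specific comparison favours Line N throughout, but the pooled figures favour Line W. The question is whether to condition on in-process temperature band.
Because the line influences in-process temperature band, in-process temperature band is a post-treatment mediator, not a confounder. Stratifying on it would bias the estimate; the causal effect is the crude pooled difference.
So P(outcome | do(Line N)) is just the pooled rate for Line N: 196/840 = 0.233.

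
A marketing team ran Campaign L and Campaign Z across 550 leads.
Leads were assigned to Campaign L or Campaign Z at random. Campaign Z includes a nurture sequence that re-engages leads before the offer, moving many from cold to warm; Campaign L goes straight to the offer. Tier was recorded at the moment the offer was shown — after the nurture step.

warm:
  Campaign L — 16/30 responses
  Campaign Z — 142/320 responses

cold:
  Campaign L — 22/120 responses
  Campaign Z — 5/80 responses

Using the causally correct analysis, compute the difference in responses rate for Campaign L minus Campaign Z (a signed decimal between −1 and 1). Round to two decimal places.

-0.11

Stratifying would compare campaigns among leads the campaigns themselves sorted into engagement tier groups — a form of selection on an intermediate. The unconditioned pooled rates give the total causal effect.
The causal difference is the pooled difference: 0.253 − 0.367 = -0.114.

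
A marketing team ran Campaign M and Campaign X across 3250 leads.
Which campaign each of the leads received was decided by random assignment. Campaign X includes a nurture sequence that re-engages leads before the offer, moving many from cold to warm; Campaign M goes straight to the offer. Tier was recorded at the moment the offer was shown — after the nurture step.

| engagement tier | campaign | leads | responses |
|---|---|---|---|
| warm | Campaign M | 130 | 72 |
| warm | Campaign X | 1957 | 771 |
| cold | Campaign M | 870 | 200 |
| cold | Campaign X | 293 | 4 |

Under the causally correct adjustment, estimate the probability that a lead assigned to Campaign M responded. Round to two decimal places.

0.27

Within every engagement tier level Campaign M has the higher rate, yet pooled Campaign X does — Simpson's reversal.
Engagement tier lies on the pathway campaign → engagement tier → outcome, so adjusting for it blocks the indirect effect. For the total causal effect of campaign, use the unadjusted pooled rates.
So P(outcome | do(Campaign M)) is just the pooled rate for Campaign M: 272/1000 = 0.272.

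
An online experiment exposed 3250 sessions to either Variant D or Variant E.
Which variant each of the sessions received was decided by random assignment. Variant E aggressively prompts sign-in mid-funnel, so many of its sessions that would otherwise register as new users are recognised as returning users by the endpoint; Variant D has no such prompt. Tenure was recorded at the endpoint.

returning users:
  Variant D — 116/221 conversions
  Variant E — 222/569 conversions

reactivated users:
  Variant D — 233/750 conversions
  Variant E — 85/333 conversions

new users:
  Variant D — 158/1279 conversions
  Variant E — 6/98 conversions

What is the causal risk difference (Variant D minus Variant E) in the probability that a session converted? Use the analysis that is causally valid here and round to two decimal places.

-0.09

User tenure is recorded after the variant and is itself shifted by it — it sits on the causal path from variant to outcome. Conditioning on a mediator would strip out part of the effect we want; the pooled comparison gives the total causal effect.
The causal difference is the pooled difference: 0.225 − 0.313 = -0.088.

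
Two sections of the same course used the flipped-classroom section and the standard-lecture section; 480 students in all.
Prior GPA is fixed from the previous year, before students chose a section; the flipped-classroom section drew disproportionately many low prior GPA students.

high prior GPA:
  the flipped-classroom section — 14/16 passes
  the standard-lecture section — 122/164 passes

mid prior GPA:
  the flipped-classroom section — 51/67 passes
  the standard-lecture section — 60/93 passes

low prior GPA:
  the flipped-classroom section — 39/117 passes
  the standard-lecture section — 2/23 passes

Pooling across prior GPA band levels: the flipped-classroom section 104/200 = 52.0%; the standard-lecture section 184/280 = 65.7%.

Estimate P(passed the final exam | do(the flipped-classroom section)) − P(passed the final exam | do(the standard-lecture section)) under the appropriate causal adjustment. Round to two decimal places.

Within every prior GPA band level the flipped-classroom section has the higher rate, yet pooled the standard-lecture section does — Simpson's reversal.
Since prior GPA band is a pre-existing factor (not a product of the teaching method) and it affects the outcome on its own, it is a confounder. The stratified rates, not the pooled rate, identify the causal effect.
Adjusting over the population distribution of prior GPA band: 0.375·(0.875−0.744) + 0.333·(0.761−0.645) + 0.292·(0.333−0.087) = +0.160.

+0.16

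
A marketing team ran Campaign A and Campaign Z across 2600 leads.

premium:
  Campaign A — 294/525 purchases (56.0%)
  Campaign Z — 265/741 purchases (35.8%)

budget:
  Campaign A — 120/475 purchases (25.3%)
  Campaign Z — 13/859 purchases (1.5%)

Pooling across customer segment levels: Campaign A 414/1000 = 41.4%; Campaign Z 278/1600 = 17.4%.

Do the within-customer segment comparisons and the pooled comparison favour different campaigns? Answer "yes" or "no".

no

Within each customer segment level (premium 56.0% vs 35.8%; budget 25.3% vs 1.5%), Campaign A has the higher rate every time. Pooled: 41.4% vs 17.4% — Campaign A has the higher rate overall. They agree.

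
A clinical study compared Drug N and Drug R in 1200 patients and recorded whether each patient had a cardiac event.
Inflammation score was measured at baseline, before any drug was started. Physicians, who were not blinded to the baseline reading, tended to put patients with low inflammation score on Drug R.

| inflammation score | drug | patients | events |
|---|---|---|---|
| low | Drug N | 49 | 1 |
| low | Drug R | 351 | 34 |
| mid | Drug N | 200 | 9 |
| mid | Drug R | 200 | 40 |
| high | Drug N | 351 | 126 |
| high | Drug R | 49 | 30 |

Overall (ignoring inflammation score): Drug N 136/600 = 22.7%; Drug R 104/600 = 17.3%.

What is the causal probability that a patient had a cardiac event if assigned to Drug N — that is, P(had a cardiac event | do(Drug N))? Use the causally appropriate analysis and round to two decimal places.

0.14

Nothing the drug does changes inflammation score; the imbalance is an allocation artefact. With inflammation score also predicting the outcome, the pooled figure is confounded, and the within-stratum comparison is the causal one.
Standardising Drug N to the population inflammation score mix: 0.333·1/49 + 0.333·9/200 + 0.333·126/351 = 0.141.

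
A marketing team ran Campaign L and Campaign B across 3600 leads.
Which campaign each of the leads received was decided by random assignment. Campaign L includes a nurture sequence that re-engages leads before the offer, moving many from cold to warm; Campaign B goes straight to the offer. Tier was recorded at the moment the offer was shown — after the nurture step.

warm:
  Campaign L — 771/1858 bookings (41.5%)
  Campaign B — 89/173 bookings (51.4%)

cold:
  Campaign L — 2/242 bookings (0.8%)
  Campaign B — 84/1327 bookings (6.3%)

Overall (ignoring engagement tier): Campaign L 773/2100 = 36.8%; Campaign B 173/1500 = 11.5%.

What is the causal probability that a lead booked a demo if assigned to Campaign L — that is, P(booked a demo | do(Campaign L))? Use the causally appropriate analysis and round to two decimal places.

0.37

The stratified and pooled comparisons disagree (Campaign B wins within each engagement tier; Campaign L wins overall), so the answer turns on the causal role of engagement tier.
Engagement tier is downstream of the campaign. One should not condition on a consequence of treatment, so the overall rates are the right comparison.
So P(outcome | do(Campaign L)) is just the pooled rate for Campaign L: 773/2100 = 0.368.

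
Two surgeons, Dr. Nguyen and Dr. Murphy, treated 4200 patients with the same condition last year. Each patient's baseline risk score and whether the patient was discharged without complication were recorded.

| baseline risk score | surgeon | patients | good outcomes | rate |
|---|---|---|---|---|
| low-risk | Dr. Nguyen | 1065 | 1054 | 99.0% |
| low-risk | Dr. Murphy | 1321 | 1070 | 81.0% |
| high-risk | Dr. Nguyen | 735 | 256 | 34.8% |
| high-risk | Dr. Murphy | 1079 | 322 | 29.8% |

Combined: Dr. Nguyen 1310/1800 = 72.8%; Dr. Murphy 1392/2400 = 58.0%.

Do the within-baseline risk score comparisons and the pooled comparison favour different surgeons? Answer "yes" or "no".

no

Within each baseline risk score level (low-risk 99.0% vs 81.0%; high-risk 34.8% vs 29.8%), Dr. Nguyen has the higher rate every time. Pooled: 72.8% vs 58.0% — Dr. Nguyen has the higher rate overall. They agree.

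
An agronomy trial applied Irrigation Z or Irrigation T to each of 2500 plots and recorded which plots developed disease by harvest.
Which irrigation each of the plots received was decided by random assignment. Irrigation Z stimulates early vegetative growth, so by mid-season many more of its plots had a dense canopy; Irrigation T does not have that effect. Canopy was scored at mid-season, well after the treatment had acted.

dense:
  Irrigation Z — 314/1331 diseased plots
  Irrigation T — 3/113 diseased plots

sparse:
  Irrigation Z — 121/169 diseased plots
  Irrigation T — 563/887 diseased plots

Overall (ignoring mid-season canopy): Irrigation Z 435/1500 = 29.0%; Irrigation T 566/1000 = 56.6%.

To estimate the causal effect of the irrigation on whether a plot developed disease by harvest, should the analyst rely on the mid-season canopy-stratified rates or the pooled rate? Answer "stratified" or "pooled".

The stratified and pooled comparisons disagree (Irrigation T wins within each mid-season canopy; Irrigation Z wins overall), so the answer turns on the causal role of mid-season canopy.
Mid-season canopy is downstream of the irrigation. One should not condition on a consequence of treatment, so the overall rates are the right comparison.
Pooled: Irrigation Z 29.0% vs Irrigation T 56.6%; Irrigation Z is lower overall.

pooled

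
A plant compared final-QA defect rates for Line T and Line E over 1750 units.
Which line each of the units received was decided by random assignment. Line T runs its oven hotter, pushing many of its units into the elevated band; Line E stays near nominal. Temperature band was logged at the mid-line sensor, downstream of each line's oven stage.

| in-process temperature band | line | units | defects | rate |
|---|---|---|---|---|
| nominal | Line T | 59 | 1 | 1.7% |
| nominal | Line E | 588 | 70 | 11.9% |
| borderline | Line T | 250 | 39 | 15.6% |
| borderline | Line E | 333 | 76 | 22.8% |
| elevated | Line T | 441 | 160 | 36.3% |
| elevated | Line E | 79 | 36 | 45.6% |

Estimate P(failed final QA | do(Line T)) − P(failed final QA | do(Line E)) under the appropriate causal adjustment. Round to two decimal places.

+0.08

In-process temperature band here is a post-treatment variable shaped by the line; conditioning on it would introduce bias rather than remove it. The overall comparison is the causal one.
The causal difference is the pooled difference: 0.267 − 0.182 = +0.085.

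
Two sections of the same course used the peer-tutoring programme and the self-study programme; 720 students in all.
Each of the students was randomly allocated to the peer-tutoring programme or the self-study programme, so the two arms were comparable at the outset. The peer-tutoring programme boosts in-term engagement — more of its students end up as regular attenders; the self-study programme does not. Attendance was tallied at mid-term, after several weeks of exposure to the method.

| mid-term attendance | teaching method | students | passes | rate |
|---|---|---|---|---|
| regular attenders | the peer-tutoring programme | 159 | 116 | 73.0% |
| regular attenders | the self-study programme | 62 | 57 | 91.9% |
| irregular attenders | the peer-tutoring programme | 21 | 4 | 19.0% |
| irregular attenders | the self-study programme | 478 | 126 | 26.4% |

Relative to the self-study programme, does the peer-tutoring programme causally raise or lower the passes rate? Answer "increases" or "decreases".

the self-study programme is higher inside every mid-term attendance stratum but the peer-tutoring programme is higher in aggregate. Whether to stratify depends on how mid-term attendance relates to the teaching method.
Mid-term attendance lies on the pathway teaching method → mid-term attendance → outcome, so adjusting for it blocks the indirect effect. For the total causal effect of teaching method, use the unadjusted pooled rates.
Pooled: the peer-tutoring programme 66.7% vs the self-study programme 33.9%; the peer-tutoring programme is higher overall.

increases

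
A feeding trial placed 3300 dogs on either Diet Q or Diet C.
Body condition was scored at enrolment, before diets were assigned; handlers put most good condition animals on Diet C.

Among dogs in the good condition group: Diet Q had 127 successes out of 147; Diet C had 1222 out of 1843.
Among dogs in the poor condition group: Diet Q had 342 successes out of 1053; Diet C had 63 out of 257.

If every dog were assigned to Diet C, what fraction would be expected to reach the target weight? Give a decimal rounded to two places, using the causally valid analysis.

0.50

Since starting body condition is a pre-existing factor (not a product of the diet) and it affects the outcome on its own, it is a confounder. The stratified rates, not the pooled rate, identify the causal effect.
Standardising Diet C to the population starting body condition mix: 0.603·1222/1843 + 0.397·63/257 = 0.497.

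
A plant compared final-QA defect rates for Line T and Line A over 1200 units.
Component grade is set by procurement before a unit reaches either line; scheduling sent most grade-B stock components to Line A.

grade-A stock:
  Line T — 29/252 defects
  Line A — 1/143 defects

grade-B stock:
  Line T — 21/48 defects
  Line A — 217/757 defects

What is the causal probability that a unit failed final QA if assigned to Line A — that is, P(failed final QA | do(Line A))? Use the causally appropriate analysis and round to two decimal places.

Within every component grade level Line A has the lower rate, yet pooled Line T does — Simpson's reversal.
Component grade is set before the line has any effect — it is not caused by the line — and it independently drives the outcome. That makes it a confounder, so the causal comparison is within component grade levels.
Standardising Line A to the population component grade mix: 0.329·1/143 + 0.671·217/757 = 0.195.

0.19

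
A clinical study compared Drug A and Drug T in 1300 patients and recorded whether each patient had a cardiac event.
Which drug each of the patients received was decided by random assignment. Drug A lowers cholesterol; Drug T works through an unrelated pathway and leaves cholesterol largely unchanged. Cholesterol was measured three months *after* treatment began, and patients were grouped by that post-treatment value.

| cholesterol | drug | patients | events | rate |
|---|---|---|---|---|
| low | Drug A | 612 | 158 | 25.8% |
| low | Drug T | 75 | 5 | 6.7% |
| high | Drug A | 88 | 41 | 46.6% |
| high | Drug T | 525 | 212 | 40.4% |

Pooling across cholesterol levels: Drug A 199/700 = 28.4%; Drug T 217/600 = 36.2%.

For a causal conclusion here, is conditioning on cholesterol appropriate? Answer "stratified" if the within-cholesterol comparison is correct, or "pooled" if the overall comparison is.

pooled

The cholesterol-specific comparison favours Drug T throughout, but the pooled figures favour Drug A. The question is whether to condition on cholesterol.
Cholesterol is recorded after the drug and is itself shifted by it — it sits on the causal path from drug to outcome. Conditioning on a mediator would strip out part of the effect we want; the pooled comparison gives the total causal effect.
Pooled: Drug A 28.4% vs Drug T 36.2%; Drug A is lower overall.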